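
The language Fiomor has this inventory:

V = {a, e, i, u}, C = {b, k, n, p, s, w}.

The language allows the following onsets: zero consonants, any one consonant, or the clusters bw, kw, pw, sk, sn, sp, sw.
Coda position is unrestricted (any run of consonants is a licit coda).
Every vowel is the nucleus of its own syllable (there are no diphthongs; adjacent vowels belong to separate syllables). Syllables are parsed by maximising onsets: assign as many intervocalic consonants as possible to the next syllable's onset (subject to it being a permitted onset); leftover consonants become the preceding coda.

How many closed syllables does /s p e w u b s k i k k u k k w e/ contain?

3

Vowels present: e, u, i, u, e; each is a nucleus, giving 5 syllables.
σ1/σ2 boundary: /w/ → onset of the next syllable (single consonants are always licit onsets).
σ2/σ3 boundary: /bsk/ splits as /b/ + /sk/ (/sk/ is the longest suffix that is a licit onset).
σ3/σ4 boundary: cluster /kk/ — the longest permitted-onset suffix is /k/; onset = /k/, preceding coda = /k/.
σ4/σ5 boundary: /kkw/ splits as /k/ + /kw/ (/kw/ is the longest suffix that is a licit onset).
Syllabification: spe.wub.skik.kuk.kwe.
Classifying each syllable: /spe/ (open), /wub/ (closed), /skik/ (closed), /kuk/ (closed), /kwe/ (open).
Closed syllables: 3.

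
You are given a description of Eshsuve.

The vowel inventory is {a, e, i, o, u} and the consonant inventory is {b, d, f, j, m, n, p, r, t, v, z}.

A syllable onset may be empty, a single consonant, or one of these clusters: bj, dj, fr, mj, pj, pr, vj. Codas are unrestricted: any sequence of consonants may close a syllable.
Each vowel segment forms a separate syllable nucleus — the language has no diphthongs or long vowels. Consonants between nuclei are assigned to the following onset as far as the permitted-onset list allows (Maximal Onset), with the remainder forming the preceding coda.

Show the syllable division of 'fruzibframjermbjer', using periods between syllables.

fru.zib.fra.mjerm.bjer

Vowels present: u, i, a, e, e; each is a nucleus, giving 5 syllables.
V1 /u/ – V2 /i/: /z/ → onset of the next syllable (single consonants are always licit onsets).
V2 /i/ – V3 /a/: /bfr/; trying suffixes from longest down, /fr/ is the first permitted one, so coda /b/ | onset /fr/.
V3 /a/ – V4 /e/: cluster /mj/ — /mj/ is itself a permitted onset, so the whole cluster goes right; preceding coda = ∅.
V4 /e/ – V5 /e/: /rmbj/ — longest licit onset from the right is /bj/, leaving /rm/ as coda.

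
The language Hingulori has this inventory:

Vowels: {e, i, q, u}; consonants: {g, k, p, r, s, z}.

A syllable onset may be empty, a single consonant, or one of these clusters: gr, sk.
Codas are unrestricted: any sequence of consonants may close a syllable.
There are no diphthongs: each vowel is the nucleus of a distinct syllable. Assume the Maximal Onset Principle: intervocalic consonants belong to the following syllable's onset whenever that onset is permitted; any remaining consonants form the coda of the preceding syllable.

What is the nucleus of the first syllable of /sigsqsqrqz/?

The vowels are i, q, q, q — 4 nuclei, so 4 syllables.
The first nucleus (vowel 1 from the left) is /i/.

i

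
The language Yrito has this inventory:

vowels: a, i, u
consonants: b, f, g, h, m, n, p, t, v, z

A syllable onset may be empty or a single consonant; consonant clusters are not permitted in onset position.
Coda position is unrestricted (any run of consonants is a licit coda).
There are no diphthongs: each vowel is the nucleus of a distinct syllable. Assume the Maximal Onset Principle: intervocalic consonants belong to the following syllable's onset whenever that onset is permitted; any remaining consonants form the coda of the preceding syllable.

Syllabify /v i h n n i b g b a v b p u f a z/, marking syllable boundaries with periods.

vihn.nibg.bavb.pu.faz

Vowels present: i, i, a, u, a; each is a nucleus, giving 5 syllables.
σ1/σ2 boundary: /hnn/; trying suffixes from longest down, /n/ is the first permitted one, so coda /hn/ | onset /n/.
σ2/σ3 boundary: /bgb/; trying suffixes from longest down, /b/ is the first permitted one, so coda /bg/ | onset /b/.
σ3/σ4 boundary: /vbp/ — longest licit onset from the right is /p/, leaving /vb/ as coda.
σ4/σ5 boundary: just /f/ — single C goes to the following onset.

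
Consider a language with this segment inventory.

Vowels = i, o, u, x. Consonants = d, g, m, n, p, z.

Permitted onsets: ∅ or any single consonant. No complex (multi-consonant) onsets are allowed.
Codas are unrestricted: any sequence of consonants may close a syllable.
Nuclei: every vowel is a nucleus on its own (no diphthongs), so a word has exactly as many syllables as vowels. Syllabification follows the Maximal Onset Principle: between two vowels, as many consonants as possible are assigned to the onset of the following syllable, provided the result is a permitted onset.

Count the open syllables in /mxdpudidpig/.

1

The vowels are x, u, i, i — 4 nuclei, so 4 syllables.
σ1/σ2 boundary: /dp/ — longest licit onset from the right is /p/, leaving /d/ as coda.
σ2/σ3 boundary: /d/ → onset of the next syllable (single consonants are always licit onsets).
σ3/σ4 boundary: /dp/ splits as /d/ + /p/ (/p/ is the longest suffix that is a licit onset).
Putting it together: mxd.pu.did.pig.
Classifying each syllable: /mxd/ (closed), /pu/ (open), /did/ (closed), /pig/ (closed).
Open syllables: 1.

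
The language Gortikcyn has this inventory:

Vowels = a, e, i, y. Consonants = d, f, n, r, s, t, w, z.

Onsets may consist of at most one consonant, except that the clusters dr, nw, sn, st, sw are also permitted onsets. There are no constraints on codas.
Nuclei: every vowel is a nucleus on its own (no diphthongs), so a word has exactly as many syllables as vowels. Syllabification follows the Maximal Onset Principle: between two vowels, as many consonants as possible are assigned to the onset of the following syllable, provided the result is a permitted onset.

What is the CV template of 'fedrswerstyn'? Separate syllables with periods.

The vowels are e, e, y — 3 nuclei, so 3 syllables.
V1 /e/ – V2 /e/: /drsw/ — longest licit onset from the right is /sw/, leaving /dr/ as coda.
V2 /e/ – V3 /y/: /rst/ — longest licit onset from the right is /st/, leaving /r/ as coda.
So the parse is fedr.swer.styn.
Mapping each syllable to C/V: /fedr/ → CVCC, /swer/ → CCVC, /styn/ → CCVC.

CVCC.CCVC.CCVC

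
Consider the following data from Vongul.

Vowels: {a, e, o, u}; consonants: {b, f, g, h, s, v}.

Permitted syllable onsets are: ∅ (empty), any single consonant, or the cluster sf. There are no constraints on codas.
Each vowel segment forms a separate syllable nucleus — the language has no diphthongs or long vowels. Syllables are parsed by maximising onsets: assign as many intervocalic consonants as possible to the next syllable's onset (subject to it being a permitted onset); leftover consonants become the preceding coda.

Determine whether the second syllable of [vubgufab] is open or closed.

open

Nuclei (vowels): u, u, a → 3 syllables.
V1 /u/ – V2 /u/: cluster /bg/ — the longest permitted-onset suffix is /g/; onset = /g/, preceding coda = /b/.
V2 /u/ – V3 /a/: /f/ → onset of the next syllable (single consonants are always licit onsets).
Result: vub.gu.fab.
Syllable 2 is /gu/; it ends in its nucleus with no coda, so it is open.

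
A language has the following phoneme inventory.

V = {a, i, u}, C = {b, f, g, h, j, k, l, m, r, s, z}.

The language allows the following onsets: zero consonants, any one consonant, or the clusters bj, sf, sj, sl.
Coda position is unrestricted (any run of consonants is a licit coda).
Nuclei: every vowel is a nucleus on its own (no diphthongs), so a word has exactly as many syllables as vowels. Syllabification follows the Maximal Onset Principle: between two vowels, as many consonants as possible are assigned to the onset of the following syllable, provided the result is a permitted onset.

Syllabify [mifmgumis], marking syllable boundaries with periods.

mifm.gu.mis

The vowels are i, u, i — 3 nuclei, so 3 syllables.
Between /i/ (V1) and /u/ (V2): /fmg/ — longest licit onset from the right is /g/, leaving /fm/ as coda.
Between /u/ (V2) and /i/ (V3): just /m/ — single C goes to the following onset.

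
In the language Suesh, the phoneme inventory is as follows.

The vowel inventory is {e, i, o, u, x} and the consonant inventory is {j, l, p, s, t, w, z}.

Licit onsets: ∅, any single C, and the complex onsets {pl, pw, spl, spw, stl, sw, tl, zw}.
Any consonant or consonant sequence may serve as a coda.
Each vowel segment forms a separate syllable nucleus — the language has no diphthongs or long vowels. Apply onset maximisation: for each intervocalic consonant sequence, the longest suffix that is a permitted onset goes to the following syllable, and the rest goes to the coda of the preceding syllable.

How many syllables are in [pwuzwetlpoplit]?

The vowels are u, e, o, i — 4 nuclei, so 4 syllables.

4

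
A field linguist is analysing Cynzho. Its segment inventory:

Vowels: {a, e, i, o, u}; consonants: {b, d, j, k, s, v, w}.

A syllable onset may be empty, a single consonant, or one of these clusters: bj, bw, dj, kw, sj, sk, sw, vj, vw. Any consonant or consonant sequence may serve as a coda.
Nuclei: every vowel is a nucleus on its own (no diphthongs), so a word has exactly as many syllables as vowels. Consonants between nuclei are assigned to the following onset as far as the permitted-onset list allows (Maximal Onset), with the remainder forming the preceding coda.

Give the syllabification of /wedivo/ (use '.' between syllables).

The vowels are e, i, o — 3 nuclei, so 3 syllables.
Between /e/ (V1) and /i/ (V2): /d/ is a single consonant, so it becomes the next onset.
Between /i/ (V2) and /o/ (V3): /v/ → onset of the next syllable (single consonants are always licit onsets).

we.di.vo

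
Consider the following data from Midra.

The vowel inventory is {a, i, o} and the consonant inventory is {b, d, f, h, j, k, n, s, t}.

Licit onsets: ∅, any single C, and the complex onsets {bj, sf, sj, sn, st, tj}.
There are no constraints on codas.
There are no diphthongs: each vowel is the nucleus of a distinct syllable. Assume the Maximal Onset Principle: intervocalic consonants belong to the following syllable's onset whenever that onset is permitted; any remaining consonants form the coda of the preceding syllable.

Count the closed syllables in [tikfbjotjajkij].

Vowels present: i, o, a, i; each is a nucleus, giving 4 syllables.
V1 /i/ – V2 /o/: /kfbj/; trying suffixes from longest down, /bj/ is the first permitted one, so coda /kf/ | onset /bj/.
V2 /o/ – V3 /a/: /tj/ is a licit onset in full, so it all attaches to the next syllable.
V3 /a/ – V4 /i/: /jk/; trying suffixes from longest down, /k/ is the first permitted one, so coda /j/ | onset /k/.
So the parse is tikf.bjo.tjaj.kij.
Classifying each syllable: /tikf/ (closed), /bjo/ (open), /tjaj/ (closed), /kij/ (closed).
Closed syllables: 3.

3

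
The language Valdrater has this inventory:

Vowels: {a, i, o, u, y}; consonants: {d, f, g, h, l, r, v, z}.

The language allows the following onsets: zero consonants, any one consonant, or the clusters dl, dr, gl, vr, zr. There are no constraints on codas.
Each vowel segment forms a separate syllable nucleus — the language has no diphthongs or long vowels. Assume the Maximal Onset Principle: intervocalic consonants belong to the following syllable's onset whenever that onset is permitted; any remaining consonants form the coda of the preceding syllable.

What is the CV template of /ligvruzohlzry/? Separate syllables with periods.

CVC.CCV.CVCC.CCV

The vowels are i, u, o, y — 4 nuclei, so 4 syllables.
Between /i/ (V1) and /u/ (V2): /gvr/ — longest licit onset from the right is /vr/, leaving /g/ as coda.
Between /u/ (V2) and /o/ (V3): just /z/ — single C goes to the following onset.
Between /o/ (V3) and /y/ (V4): cluster /hlzr/ — the longest permitted-onset suffix is /zr/; onset = /zr/, preceding coda = /hl/.
Syllabification: lig.vru.zohl.zry.
Mapping each syllable to C/V: /lig/ → CVC, /vru/ → CCV, /zohl/ → CVCC, /zry/ → CCV.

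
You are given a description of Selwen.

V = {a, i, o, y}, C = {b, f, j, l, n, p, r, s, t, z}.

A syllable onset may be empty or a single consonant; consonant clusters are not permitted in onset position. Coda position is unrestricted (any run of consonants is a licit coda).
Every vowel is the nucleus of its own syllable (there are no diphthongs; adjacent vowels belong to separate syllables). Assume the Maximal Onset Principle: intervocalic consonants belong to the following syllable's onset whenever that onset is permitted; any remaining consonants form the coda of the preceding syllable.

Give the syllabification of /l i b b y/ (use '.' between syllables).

lib.by

Vowels present: i, y; each is a nucleus, giving 2 syllables.
V1 /i/ – V2 /y/: /bb/ — longest licit onset from the right is /b/, leaving /b/ as coda.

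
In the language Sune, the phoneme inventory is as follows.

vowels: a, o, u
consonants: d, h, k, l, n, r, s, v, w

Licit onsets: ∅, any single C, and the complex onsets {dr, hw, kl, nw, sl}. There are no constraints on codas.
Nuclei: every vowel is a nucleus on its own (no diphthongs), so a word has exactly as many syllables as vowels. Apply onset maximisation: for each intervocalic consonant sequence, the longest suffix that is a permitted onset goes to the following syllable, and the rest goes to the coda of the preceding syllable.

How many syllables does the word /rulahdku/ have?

The vowels are u, a, u — 3 nuclei, so 3 syllables.

3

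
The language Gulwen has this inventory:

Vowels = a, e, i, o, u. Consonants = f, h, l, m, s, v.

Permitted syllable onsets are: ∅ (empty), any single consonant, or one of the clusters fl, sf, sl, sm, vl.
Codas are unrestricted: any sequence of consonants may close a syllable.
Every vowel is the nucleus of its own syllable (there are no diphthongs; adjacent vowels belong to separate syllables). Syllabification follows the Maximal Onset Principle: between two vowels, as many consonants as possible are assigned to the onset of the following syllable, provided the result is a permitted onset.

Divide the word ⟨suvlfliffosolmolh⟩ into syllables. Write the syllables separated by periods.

The vowels are u, i, o, o, o — 5 nuclei, so 5 syllables.
V1 /u/ – V2 /i/: /vlfl/ splits as /vl/ + /fl/ (/fl/ is the longest suffix that is a licit onset).
V2 /i/ – V3 /o/: cluster /ff/ — the longest permitted-onset suffix is /f/; onset = /f/, preceding coda = /f/.
V3 /o/ – V4 /o/: just /s/ — single C goes to the following onset.
V4 /o/ – V5 /o/: /lm/ splits as /l/ + /m/ (/m/ is the longest suffix that is a licit onset).

suvl.flif.fo.sol.molh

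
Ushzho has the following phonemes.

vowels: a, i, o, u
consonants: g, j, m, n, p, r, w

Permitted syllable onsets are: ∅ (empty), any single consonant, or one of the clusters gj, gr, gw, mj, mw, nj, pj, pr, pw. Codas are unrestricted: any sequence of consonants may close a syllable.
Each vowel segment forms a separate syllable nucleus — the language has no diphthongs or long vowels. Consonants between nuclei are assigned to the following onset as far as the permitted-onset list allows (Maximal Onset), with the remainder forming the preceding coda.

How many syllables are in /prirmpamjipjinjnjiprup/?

6

The vowels are i, a, i, i, i, u — 6 nuclei, so 6 syllables.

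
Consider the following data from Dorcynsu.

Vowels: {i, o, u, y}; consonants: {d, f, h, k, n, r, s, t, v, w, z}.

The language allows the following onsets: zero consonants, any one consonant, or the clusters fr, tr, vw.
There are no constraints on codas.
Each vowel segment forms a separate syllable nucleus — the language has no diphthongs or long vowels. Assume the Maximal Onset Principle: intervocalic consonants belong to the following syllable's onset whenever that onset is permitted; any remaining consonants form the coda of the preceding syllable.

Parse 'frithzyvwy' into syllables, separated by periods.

The vowels are i, y, y — 3 nuclei, so 3 syllables.
/i…y/ gap (V1→V2): /thz/; trying suffixes from longest down, /z/ is the first permitted one, so coda /th/ | onset /z/.
/y…y/ gap (V2→V3): /vw/ — entire cluster is a permitted onset → onset /vw/, coda ∅.

frith.zy.vwy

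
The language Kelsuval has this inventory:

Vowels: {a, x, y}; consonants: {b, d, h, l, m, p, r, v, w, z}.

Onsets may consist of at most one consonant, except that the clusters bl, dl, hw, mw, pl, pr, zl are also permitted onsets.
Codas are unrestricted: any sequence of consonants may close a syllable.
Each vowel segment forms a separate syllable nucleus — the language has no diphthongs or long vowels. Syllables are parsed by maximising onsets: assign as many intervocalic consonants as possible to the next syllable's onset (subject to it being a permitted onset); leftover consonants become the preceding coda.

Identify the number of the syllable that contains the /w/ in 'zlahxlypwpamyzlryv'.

3

Vowels present: a, x, y, a, y, y; each is a nucleus, giving 6 syllables.
σ1/σ2 boundary: /h/ → onset of the next syllable (single consonants are always licit onsets).
σ2/σ3 boundary: /l/ → onset of the next syllable (single consonants are always licit onsets).
σ3/σ4 boundary: /pwp/ splits as /pw/ + /p/ (/p/ is the longest suffix that is a licit onset).
σ4/σ5 boundary: just /m/ — single C goes to the following onset.
σ5/σ6 boundary: cluster /zlr/ — the longest permitted-onset suffix is /r/; onset = /r/, preceding coda = /zl/.
So the parse is zla.hx.lypw.pa.myzl.ryv.
The /w/ is in the coda of syllable 3 (/lypw/).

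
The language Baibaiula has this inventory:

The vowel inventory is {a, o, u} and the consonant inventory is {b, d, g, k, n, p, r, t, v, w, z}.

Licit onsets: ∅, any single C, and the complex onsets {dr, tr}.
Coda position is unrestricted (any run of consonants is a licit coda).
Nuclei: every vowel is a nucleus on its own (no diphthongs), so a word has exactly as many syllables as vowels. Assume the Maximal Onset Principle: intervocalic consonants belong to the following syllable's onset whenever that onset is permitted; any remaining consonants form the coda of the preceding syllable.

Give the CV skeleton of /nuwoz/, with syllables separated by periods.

CV.CVC

Vowels present: u, o; each is a nucleus, giving 2 syllables.
σ1/σ2 boundary: /w/ is a single consonant, so it becomes the next onset.
Result: nu.woz.
Mapping each syllable to C/V: /nu/ → CV, /woz/ → CVC.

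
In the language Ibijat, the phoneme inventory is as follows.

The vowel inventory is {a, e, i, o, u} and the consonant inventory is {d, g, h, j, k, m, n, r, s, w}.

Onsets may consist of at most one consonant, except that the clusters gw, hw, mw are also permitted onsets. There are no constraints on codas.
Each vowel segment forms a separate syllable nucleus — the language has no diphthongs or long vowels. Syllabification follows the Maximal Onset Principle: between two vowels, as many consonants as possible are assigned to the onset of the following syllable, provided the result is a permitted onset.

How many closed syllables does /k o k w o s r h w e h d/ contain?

3

Vowels present: o, o, e; each is a nucleus, giving 3 syllables.
V1 /o/ – V2 /o/: /kw/ splits as /k/ + /w/ (/w/ is the longest suffix that is a licit onset).
V2 /o/ – V3 /e/: /srhw/ splits as /sr/ + /hw/ (/hw/ is the longest suffix that is a licit onset).
So the parse is kok.wosr.hwehd.
Classifying each syllable: /kok/ (closed), /wosr/ (closed), /hwehd/ (closed).
Closed syllables: 3.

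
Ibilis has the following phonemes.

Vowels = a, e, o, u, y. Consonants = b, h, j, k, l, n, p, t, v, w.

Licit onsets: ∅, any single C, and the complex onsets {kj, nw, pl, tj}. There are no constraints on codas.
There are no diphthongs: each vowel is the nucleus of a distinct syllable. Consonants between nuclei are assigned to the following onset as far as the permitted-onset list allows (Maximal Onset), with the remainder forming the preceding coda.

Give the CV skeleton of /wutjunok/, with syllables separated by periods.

Vowels present: u, u, o; each is a nucleus, giving 3 syllables.
σ1/σ2 boundary: /tj/ — entire cluster is a permitted onset → onset /tj/, coda ∅.
σ2/σ3 boundary: just /n/ — single C goes to the following onset.
Result: wu.tju.nok.
Mapping each syllable to C/V: /wu/ → CV, /tju/ → CCV, /nok/ → CVC.

CV.CCV.CVC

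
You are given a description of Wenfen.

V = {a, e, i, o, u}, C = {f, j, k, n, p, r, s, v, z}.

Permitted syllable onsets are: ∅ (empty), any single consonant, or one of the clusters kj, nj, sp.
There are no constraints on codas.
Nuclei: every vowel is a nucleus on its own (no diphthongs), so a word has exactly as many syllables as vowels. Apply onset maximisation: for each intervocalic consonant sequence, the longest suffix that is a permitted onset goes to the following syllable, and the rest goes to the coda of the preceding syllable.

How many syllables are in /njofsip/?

2

Vowels present: o, i; each is a nucleus, giving 2 syllables.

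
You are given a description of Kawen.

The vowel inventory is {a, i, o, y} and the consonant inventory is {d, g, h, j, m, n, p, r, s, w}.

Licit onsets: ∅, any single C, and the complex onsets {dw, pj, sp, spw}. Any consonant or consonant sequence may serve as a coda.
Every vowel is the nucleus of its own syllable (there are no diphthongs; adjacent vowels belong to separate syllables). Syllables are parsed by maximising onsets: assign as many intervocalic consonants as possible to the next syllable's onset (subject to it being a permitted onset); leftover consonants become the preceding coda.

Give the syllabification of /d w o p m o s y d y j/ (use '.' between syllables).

Nuclei (vowels): o, o, y, y → 4 syllables.
V1 /o/ – V2 /o/: /pm/ splits as /p/ + /m/ (/m/ is the longest suffix that is a licit onset).
V2 /o/ – V3 /y/: just /s/ — single C goes to the following onset.
V3 /y/ – V4 /y/: /d/ is a single consonant, so it becomes the next onset.

dwop.mo.sy.dyj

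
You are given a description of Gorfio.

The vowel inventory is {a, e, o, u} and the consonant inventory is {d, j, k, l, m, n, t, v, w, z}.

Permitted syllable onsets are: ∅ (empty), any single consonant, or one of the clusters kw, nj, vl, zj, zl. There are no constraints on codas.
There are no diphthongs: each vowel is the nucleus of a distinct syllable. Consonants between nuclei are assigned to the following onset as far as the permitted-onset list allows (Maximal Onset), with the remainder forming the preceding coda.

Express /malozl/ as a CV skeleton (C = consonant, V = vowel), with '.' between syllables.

CV.CVCC

Vowels present: a, o; each is a nucleus, giving 2 syllables.
/a…o/ gap (V1→V2): /l/ is a single consonant, so it becomes the next onset.
Putting it together: ma.lozl.
Mapping each syllable to C/V: /ma/ → CV, /lozl/ → CVCC.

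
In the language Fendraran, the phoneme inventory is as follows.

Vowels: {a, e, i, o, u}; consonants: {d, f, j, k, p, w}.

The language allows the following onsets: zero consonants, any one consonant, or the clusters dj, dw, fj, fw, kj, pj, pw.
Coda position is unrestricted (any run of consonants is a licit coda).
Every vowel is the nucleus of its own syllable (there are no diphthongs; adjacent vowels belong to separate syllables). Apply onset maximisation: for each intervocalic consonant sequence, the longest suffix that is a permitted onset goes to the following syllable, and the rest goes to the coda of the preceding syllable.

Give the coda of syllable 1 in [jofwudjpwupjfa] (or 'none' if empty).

Vowels present: o, u, u, a; each is a nucleus, giving 4 syllables.
V1 /o/ – V2 /u/: /fw/ is a licit onset in full, so it all attaches to the next syllable.
V2 /u/ – V3 /u/: cluster /djpw/ — the longest permitted-onset suffix is /pw/; onset = /pw/, preceding coda = /dj/.
V3 /u/ – V4 /a/: /pjf/ — longest licit onset from the right is /f/, leaving /pj/ as coda.
Result: jo.fwudj.pwupj.fa.
Syllable 1 is /jo/: onset /j/, nucleus /o/, coda ∅.

none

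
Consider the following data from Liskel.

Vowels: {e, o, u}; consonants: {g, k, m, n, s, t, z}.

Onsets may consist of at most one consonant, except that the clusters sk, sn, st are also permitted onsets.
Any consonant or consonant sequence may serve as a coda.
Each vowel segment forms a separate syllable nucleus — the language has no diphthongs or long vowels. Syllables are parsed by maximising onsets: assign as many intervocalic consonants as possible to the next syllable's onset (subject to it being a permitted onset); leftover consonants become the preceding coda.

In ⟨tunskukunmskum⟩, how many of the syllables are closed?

Vowels present: u, u, u, u; each is a nucleus, giving 4 syllables.
Between /u/ (V1) and /u/ (V2): /nsk/; trying suffixes from longest down, /sk/ is the first permitted one, so coda /n/ | onset /sk/.
Between /u/ (V2) and /u/ (V3): just /k/ — single C goes to the following onset.
Between /u/ (V3) and /u/ (V4): /nmsk/ — longest licit onset from the right is /sk/, leaving /nm/ as coda.
So the parse is tun.sku.kunm.skum.
Classifying each syllable: /tun/ (closed), /sku/ (open), /kunm/ (closed), /skum/ (closed).
Closed syllables: 3.

3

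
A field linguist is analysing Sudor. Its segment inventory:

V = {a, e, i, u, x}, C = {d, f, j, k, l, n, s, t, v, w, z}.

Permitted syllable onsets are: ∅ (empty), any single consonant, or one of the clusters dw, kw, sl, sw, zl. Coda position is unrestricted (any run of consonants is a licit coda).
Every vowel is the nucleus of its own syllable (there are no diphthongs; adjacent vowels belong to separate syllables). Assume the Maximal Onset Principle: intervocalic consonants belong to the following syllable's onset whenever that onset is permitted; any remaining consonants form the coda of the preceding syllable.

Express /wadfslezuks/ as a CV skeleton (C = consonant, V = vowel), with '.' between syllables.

Nuclei (vowels): a, e, u → 3 syllables.
V1 /a/ – V2 /e/: /dfsl/ splits as /df/ + /sl/ (/sl/ is the longest suffix that is a licit onset).
V2 /e/ – V3 /u/: just /z/ — single C goes to the following onset.
Syllabification: wadf.sle.zuks.
Mapping each syllable to C/V: /wadf/ → CVCC, /sle/ → CCV, /zuks/ → CVCC.

CVCC.CCV.CVCC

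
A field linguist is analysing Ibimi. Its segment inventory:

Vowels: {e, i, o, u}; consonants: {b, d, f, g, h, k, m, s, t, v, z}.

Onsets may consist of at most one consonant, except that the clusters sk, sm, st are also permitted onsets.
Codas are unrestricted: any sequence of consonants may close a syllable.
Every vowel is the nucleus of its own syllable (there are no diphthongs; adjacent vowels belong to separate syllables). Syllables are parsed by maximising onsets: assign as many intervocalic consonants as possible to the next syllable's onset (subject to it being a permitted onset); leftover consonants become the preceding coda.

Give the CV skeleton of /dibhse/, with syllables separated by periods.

The vowels are i, e — 2 nuclei, so 2 syllables.
σ1/σ2 boundary: /bhs/ splits as /bh/ + /s/ (/s/ is the longest suffix that is a licit onset).
Syllabification: dibh.se.
Mapping each syllable to C/V: /dibh/ → CVCC, /se/ → CV.

CVCC.CV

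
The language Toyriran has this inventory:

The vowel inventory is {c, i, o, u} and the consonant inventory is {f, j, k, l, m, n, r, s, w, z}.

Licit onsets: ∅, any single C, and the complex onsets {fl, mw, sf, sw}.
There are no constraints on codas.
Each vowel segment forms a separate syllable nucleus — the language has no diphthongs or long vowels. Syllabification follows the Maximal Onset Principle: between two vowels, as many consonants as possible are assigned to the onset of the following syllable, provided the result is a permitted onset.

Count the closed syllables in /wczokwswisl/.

2

Nuclei (vowels): c, o, i → 3 syllables.
σ1/σ2 boundary: /z/ → onset of the next syllable (single consonants are always licit onsets).
σ2/σ3 boundary: /kwsw/ — longest licit onset from the right is /sw/, leaving /kw/ as coda.
Result: wc.zokw.swisl.
Classifying each syllable: /wc/ (open), /zokw/ (closed), /swisl/ (closed).
Closed syllables: 2.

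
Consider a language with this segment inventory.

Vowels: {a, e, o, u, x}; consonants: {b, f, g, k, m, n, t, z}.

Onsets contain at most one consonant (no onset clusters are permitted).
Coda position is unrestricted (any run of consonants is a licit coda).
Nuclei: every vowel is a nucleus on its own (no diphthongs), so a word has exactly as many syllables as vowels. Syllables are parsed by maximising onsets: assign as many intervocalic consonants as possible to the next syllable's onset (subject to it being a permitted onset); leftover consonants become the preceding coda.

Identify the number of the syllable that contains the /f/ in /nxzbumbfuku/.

3

Vowels present: x, u, u, u; each is a nucleus, giving 4 syllables.
V1 /x/ – V2 /u/: /zb/ splits as /z/ + /b/ (/b/ is the longest suffix that is a licit onset).
V2 /u/ – V3 /u/: /mbf/ splits as /mb/ + /f/ (/f/ is the longest suffix that is a licit onset).
V3 /u/ – V4 /u/: /k/ is a single consonant, so it becomes the next onset.
Syllabification: nxz.bumb.fu.ku.
The /f/ is in the onset of syllable 3 (/fu/).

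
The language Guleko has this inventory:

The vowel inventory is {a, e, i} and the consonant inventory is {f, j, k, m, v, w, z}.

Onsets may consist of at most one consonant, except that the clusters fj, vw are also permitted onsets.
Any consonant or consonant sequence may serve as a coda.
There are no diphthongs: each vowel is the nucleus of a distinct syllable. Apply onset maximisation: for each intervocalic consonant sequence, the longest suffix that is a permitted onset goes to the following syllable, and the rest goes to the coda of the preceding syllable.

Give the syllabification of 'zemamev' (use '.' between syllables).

Vowels present: e, a, e; each is a nucleus, giving 3 syllables.
V1 /e/ – V2 /a/: /m/ is a single consonant, so it becomes the next onset.
V2 /a/ – V3 /e/: /m/ is a single consonant, so it becomes the next onset.

ze.ma.mev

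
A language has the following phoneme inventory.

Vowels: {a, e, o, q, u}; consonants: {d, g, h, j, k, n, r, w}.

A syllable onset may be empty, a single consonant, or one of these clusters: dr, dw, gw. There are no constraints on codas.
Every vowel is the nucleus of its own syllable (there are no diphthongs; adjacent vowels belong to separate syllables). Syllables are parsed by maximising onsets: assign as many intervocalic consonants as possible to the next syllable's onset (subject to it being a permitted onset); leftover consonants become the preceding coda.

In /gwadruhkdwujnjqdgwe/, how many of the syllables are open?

2

Nuclei (vowels): a, u, u, q, e → 5 syllables.
V1 /a/ – V2 /u/: cluster /dr/ — /dr/ is itself a permitted onset, so the whole cluster goes right; preceding coda = ∅.
V2 /u/ – V3 /u/: cluster /hkdw/ — the longest permitted-onset suffix is /dw/; onset = /dw/, preceding coda = /hk/.
V3 /u/ – V4 /q/: /jnj/ splits as /jn/ + /j/ (/j/ is the longest suffix that is a licit onset).
V4 /q/ – V5 /e/: /dgw/ splits as /d/ + /gw/ (/gw/ is the longest suffix that is a licit onset).
So the parse is gwa.druhk.dwujn.jqd.gwe.
Classifying each syllable: /gwa/ (open), /druhk/ (closed), /dwujn/ (closed), /jqd/ (closed), /gwe/ (open).
Open syllables: 2.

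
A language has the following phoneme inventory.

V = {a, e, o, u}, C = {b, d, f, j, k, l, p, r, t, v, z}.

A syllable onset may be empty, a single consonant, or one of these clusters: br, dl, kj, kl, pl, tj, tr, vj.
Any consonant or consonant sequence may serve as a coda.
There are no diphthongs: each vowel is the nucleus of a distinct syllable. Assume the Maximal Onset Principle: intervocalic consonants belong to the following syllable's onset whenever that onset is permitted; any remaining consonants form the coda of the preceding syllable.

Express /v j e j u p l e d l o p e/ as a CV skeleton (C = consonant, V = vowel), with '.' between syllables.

Nuclei (vowels): e, u, e, o, e → 5 syllables.
/e…u/ gap (V1→V2): /j/ is a single consonant, so it becomes the next onset.
/u…e/ gap (V2→V3): /pl/ — entire cluster is a permitted onset → onset /pl/, coda ∅.
/e…o/ gap (V3→V4): /dl/ is a licit onset in full, so it all attaches to the next syllable.
/o…e/ gap (V4→V5): /p/ → onset of the next syllable (single consonants are always licit onsets).
So the parse is vje.ju.ple.dlo.pe.
Mapping each syllable to C/V: /vje/ → CCV, /ju/ → CV, /ple/ → CCV, /dlo/ → CCV, /pe/ → CV.

CCV.CV.CCV.CCV.CV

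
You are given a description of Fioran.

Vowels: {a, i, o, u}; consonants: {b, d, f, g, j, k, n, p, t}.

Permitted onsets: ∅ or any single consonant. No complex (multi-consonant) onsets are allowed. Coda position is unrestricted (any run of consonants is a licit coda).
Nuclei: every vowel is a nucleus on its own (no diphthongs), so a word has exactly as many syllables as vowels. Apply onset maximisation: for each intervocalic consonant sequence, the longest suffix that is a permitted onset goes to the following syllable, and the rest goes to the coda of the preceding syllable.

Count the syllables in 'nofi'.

2

Nuclei (vowels): o, i → 2 syllables.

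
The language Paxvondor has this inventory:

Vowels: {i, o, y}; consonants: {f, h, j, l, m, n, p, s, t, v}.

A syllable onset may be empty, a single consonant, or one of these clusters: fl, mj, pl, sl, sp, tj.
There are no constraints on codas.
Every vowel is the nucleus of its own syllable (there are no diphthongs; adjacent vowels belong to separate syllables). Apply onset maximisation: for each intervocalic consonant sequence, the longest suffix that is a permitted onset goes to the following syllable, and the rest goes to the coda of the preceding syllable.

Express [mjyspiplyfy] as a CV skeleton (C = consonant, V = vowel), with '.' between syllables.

The vowels are y, i, y, y — 4 nuclei, so 4 syllables.
Between /y/ (V1) and /i/ (V2): cluster /sp/ — /sp/ is itself a permitted onset, so the whole cluster goes right; preceding coda = ∅.
Between /i/ (V2) and /y/ (V3): /pl/ — entire cluster is a permitted onset → onset /pl/, coda ∅.
Between /y/ (V3) and /y/ (V4): /f/ is a single consonant, so it becomes the next onset.
Result: mjy.spi.ply.fy.
Mapping each syllable to C/V: /mjy/ → CCV, /spi/ → CCV, /ply/ → CCV, /fy/ → CV.

CCV.CCV.CCV.CV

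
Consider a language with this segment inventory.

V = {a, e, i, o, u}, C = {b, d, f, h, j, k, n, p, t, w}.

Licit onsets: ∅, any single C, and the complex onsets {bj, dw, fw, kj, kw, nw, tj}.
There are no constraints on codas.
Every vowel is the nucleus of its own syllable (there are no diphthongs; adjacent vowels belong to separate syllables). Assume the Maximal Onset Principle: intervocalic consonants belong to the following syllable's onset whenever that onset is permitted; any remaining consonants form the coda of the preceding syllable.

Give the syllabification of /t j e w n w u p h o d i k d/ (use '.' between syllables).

tjew.nwup.ho.dikd

Nuclei (vowels): e, u, o, i → 4 syllables.
V1 /e/ – V2 /u/: cluster /wnw/ — the longest permitted-onset suffix is /nw/; onset = /nw/, preceding coda = /w/.
V2 /u/ – V3 /o/: cluster /ph/ — the longest permitted-onset suffix is /h/; onset = /h/, preceding coda = /p/.
V3 /o/ – V4 /i/: /d/ → onset of the next syllable (single consonants are always licit onsets).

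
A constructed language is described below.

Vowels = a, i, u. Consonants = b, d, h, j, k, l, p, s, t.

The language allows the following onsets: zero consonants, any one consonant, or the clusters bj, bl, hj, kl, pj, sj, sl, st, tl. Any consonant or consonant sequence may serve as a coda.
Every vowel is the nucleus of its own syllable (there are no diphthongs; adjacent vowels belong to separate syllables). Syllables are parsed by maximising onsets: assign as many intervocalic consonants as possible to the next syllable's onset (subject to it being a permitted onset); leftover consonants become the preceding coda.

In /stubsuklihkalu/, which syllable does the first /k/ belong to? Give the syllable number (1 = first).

Vowels present: u, u, i, a, u; each is a nucleus, giving 5 syllables.
Between /u/ (V1) and /u/ (V2): cluster /bs/ — the longest permitted-onset suffix is /s/; onset = /s/, preceding coda = /b/.
Between /u/ (V2) and /i/ (V3): cluster /kl/ — /kl/ is itself a permitted onset, so the whole cluster goes right; preceding coda = ∅.
Between /i/ (V3) and /a/ (V4): /hk/ — longest licit onset from the right is /k/, leaving /h/ as coda.
Between /a/ (V4) and /u/ (V5): /l/ → onset of the next syllable (single consonants are always licit onsets).
So the parse is stub.su.klih.ka.lu.
The first /k/ is in the onset of syllable 3 (/klih/).

3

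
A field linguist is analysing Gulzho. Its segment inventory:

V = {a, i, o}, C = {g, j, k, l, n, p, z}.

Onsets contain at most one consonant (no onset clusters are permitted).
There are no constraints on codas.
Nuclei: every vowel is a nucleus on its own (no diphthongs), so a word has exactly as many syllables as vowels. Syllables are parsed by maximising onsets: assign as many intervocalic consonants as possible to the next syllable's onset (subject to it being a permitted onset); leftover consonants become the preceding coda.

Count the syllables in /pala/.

Vowels present: a, a; each is a nucleus, giving 2 syllables.

2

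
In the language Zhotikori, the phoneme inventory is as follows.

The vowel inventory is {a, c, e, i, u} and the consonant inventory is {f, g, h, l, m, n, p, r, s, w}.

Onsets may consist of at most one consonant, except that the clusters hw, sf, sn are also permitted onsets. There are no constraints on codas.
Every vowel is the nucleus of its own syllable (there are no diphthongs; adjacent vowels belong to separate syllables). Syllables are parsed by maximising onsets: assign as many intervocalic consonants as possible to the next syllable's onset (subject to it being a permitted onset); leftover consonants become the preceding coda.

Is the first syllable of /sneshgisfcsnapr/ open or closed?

Vowels present: e, i, c, a; each is a nucleus, giving 4 syllables.
/e…i/ gap (V1→V2): /shg/ splits as /sh/ + /g/ (/g/ is the longest suffix that is a licit onset).
/i…c/ gap (V2→V3): /sf/ — entire cluster is a permitted onset → onset /sf/, coda ∅.
/c…a/ gap (V3→V4): /sn/ is a licit onset in full, so it all attaches to the next syllable.
So the parse is snesh.gi.sfc.snapr.
Syllable 1 is /snesh/ with coda /sh/, so it is closed.

closed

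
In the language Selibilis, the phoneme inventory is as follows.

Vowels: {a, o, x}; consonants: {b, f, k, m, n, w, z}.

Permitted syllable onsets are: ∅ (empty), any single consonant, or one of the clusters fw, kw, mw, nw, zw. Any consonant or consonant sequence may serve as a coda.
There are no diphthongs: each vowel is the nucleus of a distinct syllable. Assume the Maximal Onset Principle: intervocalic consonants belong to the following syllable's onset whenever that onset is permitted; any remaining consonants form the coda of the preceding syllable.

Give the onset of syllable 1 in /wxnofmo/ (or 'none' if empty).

The vowels are x, o, o — 3 nuclei, so 3 syllables.
V1 /x/ – V2 /o/: just /n/ — single C goes to the following onset.
V2 /o/ – V3 /o/: /fm/ splits as /f/ + /m/ (/m/ is the longest suffix that is a licit onset).
Syllabification: wx.nof.mo.
Syllable 1 is /wx/: onset /w/, nucleus /x/, coda ∅.

w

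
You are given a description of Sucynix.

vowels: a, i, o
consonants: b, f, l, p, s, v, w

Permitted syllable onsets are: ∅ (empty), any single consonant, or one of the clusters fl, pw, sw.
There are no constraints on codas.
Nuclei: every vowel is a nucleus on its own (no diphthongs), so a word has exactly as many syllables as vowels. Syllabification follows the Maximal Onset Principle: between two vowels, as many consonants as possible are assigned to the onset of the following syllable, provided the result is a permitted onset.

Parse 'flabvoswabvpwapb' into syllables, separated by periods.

flab.vo.swabv.pwapb

The vowels are a, o, a, a — 4 nuclei, so 4 syllables.
/a…o/ gap (V1→V2): /bv/; trying suffixes from longest down, /v/ is the first permitted one, so coda /b/ | onset /v/.
/o…a/ gap (V2→V3): /sw/ — entire cluster is a permitted onset → onset /sw/, coda ∅.
/a…a/ gap (V3→V4): /bvpw/ splits as /bv/ + /pw/ (/pw/ is the longest suffix that is a licit onset).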